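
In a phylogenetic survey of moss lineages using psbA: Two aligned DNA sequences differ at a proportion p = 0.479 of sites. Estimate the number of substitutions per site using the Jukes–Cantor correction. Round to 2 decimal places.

d = −(3/4) ln(1 − 4p/3) = −0.75 ln(1 − 0.638667) = −0.75 ln(0.361333)
  = −0.75 × (-1.017955) = 0.763466 substitutions/site.

0.76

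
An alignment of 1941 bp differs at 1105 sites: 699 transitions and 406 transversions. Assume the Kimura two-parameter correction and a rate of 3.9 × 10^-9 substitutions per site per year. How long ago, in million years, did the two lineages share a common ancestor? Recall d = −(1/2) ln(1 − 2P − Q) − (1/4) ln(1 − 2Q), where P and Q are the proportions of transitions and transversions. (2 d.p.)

187.30

P = 699/1941 ≈ 0.360124 and Q = 406/1941 ≈ 0.209171.
Under the Kimura two-parameter model, d = −½ ln(1 − 2P − Q) − ¼ ln(1 − 2Q).
1 − 2P − Q = 0.070581, giving −½ ln(0.070581) = 1.325497.
1 − 2Q = 0.581658, giving −¼ ln(0.581658) = 0.135468.
d = 1.325497 + 0.135468 = 1.460965.
Under a molecular clock d = 2μt, so t = d/(2μ) = 1.460965 / (2 × 3.9 × 10^-9) = 187.30 million years.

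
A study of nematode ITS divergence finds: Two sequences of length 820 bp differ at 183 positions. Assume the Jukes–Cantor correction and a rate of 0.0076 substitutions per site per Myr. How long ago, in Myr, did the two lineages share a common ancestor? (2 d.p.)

p = 183/820 ≈ 0.223171.
d = −(3/4) ln(1 − 4p/3) = −0.75 ln(1 − 0.297561) = −0.75 ln(0.702439)
  = −0.75 × (-0.353197) = 0.264898 substitutions/site.
Under a molecular clock d = 2μt, so t = d/(2μ) = 0.264898 / (2 × 0.0076) = 17.43 Myr.

17.43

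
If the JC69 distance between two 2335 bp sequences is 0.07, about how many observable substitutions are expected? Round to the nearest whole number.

Invert JC69: p = (3/4)(1 − e^(−4d/3)) = 0.75 × (1 − e^(-0.093333)) = 0.75 × (1 − 0.910890) = 0.066833.
Expected differing sites = pL ≈ 0.066833 × 2335 = 156.055055 ≈ 156.

156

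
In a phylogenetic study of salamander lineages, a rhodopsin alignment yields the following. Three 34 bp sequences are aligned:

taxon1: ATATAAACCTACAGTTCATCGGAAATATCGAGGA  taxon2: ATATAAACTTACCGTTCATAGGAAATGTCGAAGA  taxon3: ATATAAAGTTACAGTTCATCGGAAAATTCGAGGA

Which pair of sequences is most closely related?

taxon1–taxon2: 5/34 differ, p = 0.147, d = 0.164.
taxon1–taxon3: 4/34 differ, p = 0.118, d = 0.128.
taxon2–taxon3: 6/34 differ, p = 0.176, d = 0.201.
The smallest distance is between taxon1 and taxon3.

taxon1 and taxon3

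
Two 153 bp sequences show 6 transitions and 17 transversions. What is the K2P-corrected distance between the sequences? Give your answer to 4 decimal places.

P = 6/153 ≈ 0.039216 and Q = 17/153 ≈ 0.111111.
Under the Kimura two-parameter model, d = −½ ln(1 − 2P − Q) − ¼ ln(1 − 2Q).
1 − 2P − Q = 0.810457, giving −½ ln(0.810457) = 0.105078.
1 − 2Q = 0.777778, giving −¼ ln(0.777778) = 0.062829.
d = 0.105078 + 0.062829 = 0.167907.

0.1679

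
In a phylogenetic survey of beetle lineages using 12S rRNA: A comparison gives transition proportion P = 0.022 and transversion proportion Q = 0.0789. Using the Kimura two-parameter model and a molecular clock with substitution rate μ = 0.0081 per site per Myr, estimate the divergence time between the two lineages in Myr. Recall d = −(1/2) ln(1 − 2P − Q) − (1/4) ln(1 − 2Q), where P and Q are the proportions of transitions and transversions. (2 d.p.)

Under the Kimura two-parameter model, d = −½ ln(1 − 2P − Q) − ¼ ln(1 − 2Q).
1 − 2P − Q = 0.8771, giving −½ ln(0.8771) = 0.065567.
1 − 2Q = 0.8422, giving −¼ ln(0.8422) = 0.042934.
d = 0.065567 + 0.042934 = 0.108501.
Under a molecular clock d = 2μt, so t = d/(2μ) = 0.108501 / (2 × 0.0081) = 6.70 Myr.

6.70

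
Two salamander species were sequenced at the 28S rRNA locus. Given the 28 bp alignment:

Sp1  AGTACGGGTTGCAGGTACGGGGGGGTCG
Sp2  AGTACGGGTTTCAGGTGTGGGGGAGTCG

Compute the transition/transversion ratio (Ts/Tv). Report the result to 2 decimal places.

Transitions are A↔G and C↔T; transversions are all other mismatches.
Transitions: 3. Transversions: 1.
R = 3/1 = 3.00.

3.00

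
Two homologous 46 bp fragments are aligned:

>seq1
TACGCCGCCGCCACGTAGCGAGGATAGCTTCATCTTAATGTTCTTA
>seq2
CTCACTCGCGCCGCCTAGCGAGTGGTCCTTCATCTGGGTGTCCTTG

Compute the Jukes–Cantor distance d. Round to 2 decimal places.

0.55

The sequences differ at 18 of 46 sites, so p = 18/46 ≈ 0.391304.
d = −(3/4) ln(1 − 4p/3) = −0.75 ln(1 − 0.521739) = −0.75 ln(0.478261)
  = −0.75 × (-0.737599) = 0.553199 substitutions/site.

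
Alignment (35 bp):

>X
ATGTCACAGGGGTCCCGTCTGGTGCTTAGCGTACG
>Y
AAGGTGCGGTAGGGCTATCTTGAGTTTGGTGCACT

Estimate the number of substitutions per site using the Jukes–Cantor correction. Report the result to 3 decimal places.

The sequences differ at 18 of 35 sites, so p = 18/35 ≈ 0.514286.
d = −(3/4) ln(1 − 4p/3) = −0.75 ln(1 − 0.685715) = −0.75 ln(0.314285)
  = −0.75 × (-1.157455) = 0.868091 substitutions/site.

0.868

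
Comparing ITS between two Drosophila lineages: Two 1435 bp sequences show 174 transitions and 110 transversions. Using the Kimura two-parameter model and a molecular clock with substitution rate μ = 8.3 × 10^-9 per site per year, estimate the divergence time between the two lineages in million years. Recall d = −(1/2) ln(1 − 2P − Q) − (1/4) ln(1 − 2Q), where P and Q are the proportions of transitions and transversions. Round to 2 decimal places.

P = 174/1435 ≈ 0.121254 and Q = 110/1435 ≈ 0.076655.
Under the Kimura two-parameter model, d = −½ ln(1 − 2P − Q) − ¼ ln(1 − 2Q).
1 − 2P − Q = 0.680837, giving −½ ln(0.680837) = 0.192216.
1 − 2Q = 0.84669, giving −¼ ln(0.84669) = 0.041605.
d = 0.192216 + 0.041605 = 0.233821.
Under a molecular clock d = 2μt, so t = d/(2μ) = 0.233821 / (2 × 8.3 × 10^-9) = 14.09 million years.

14.09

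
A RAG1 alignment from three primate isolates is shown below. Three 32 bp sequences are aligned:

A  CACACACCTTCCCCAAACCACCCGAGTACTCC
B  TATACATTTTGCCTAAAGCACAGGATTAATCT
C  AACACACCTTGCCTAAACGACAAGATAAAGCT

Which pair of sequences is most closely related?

B and C

A–B: 12/32 differ, p = 0.375, d = 0.520.
A–C: 11/32 differ, p = 0.344, d = 0.460.
B–C: 9/32 differ, p = 0.281, d = 0.353.
The smallest distance is between B and C.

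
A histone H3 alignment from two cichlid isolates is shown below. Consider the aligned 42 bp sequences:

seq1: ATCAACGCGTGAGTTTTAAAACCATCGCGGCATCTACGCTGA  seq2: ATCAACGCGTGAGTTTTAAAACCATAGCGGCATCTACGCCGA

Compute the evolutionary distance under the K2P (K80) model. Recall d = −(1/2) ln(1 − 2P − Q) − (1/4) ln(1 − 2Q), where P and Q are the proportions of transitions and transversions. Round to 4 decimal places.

0.0493

Of 42 sites, 1 differences are transitions and 1 are transversions, so P = 1/42 ≈ 0.02381 and Q = 1/42 ≈ 0.02381.
Under the Kimura two-parameter model, d = −½ ln(1 − 2P − Q) − ¼ ln(1 − 2Q).
1 − 2P − Q = 0.92857, giving −½ ln(0.92857) = 0.037055.
1 − 2Q = 0.95238, giving −¼ ln(0.95238) = 0.012198.
d = 0.037055 + 0.012198 = 0.049253.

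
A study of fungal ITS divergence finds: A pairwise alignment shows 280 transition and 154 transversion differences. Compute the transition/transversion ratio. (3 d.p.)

R = 280/154 = 1.818181… ≈ 1.818 (to 3 d.p.).

1.818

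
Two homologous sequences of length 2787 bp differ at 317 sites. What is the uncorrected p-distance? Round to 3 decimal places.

p = 317/2787 = 0.113742… ≈ 0.114 (to 3 d.p.).

0.114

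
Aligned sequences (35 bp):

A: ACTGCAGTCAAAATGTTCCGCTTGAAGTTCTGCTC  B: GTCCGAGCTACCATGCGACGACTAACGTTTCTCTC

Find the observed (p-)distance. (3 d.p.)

0.543

The sequences differ at 19 of 35 positions.
p = 19/35 = 0.542857… ≈ 0.543 (to 3 d.p.).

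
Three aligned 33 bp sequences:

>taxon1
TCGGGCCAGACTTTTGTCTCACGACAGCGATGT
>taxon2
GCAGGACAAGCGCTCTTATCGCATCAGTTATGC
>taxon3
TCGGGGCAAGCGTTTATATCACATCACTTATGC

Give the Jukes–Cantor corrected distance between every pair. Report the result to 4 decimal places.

taxon1–taxon2: 16/33 sites differ → p ≈ 0.484848, d = −0.75 ln(1 − 0.646464) = 0.779827 ≈ 0.7798.
taxon1–taxon3: 12/33 sites differ → p ≈ 0.363636, d = −0.75 ln(1 − 0.484848) = 0.497470 ≈ 0.4975.
taxon2–taxon3: 8/33 sites differ → p ≈ 0.242424, d = −0.75 ln(1 − 0.323232) = 0.292820 ≈ 0.2928.

d(taxon1,taxon2) = 0.7798, d(taxon1,taxon3) = 0.4975, d(taxon2,taxon3) = 0.2928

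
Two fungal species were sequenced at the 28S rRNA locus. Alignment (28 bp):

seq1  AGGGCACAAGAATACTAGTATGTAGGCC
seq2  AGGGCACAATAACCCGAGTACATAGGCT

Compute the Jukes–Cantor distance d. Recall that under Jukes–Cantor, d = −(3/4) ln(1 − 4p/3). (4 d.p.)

The sequences differ at 7 of 28 sites (10, 13, 14, 16, 21, 22, 28), so p = 7/28 = 0.25.
d = −(3/4) ln(1 − 4p/3) = −0.75 ln(1 − 0.333333) = −0.75 ln(0.666667)
  = −0.75 × (-0.405465) = 0.304099 substitutions/site.

0.3041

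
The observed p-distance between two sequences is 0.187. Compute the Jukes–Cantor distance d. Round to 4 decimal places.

0.2151

d = −(3/4) ln(1 − 4p/3) = −0.75 ln(1 − 0.249333) = −0.75 ln(0.750667)
  = −0.75 × (-0.286793) = 0.215095 substitutions/site.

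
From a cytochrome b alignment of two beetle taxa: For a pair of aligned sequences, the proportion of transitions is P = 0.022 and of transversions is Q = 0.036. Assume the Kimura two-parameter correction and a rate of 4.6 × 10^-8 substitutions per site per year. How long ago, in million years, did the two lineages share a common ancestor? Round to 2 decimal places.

0.66

Under the Kimura two-parameter model, d = −½ ln(1 − 2P − Q) − ¼ ln(1 − 2Q).
1 − 2P − Q = 0.92, giving −½ ln(0.92) = 0.041691.
1 − 2Q = 0.928, giving −¼ ln(0.928) = 0.018681.
d = 0.041691 + 0.018681 = 0.060372.
Under a molecular clock d = 2μt, so t = d/(2μ) = 0.060372 / (2 × 4.6 × 10^-8) = 0.66 million years.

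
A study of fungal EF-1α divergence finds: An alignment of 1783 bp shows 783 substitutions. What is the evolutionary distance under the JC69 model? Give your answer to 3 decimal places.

0.661

p = 783/1783 ≈ 0.439148.
d = −(3/4) ln(1 − 4p/3) = −0.75 ln(1 − 0.585531) = −0.75 ln(0.414469)
  = −0.75 × (-0.880757) = 0.660568 substitutions/site.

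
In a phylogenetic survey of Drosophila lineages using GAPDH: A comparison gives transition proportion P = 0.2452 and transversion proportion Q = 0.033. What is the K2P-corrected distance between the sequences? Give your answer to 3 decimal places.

0.388

Under the Kimura two-parameter model, d = −½ ln(1 − 2P − Q) − ¼ ln(1 − 2Q).
1 − 2P − Q = 0.4766, giving −½ ln(0.4766) = 0.370539.
1 − 2Q = 0.934, giving −¼ ln(0.934) = 0.017070.
d = 0.370539 + 0.017070 = 0.387609.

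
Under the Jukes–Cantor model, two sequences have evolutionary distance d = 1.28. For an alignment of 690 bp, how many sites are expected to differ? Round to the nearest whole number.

424

Invert JC69: p = (3/4)(1 − e^(−4d/3)) = 0.75 × (1 − e^(-1.706667)) = 0.75 × (1 − 0.181470) = 0.613898.
Expected differing sites = pL ≈ 0.613898 × 690 = 423.58962 ≈ 424.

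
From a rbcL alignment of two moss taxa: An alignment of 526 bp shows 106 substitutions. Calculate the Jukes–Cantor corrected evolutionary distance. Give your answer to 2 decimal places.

p = 106/526 ≈ 0.201521.
d = −(3/4) ln(1 − 4p/3) = −0.75 ln(1 − 0.268695) = −0.75 ln(0.731305)
  = −0.75 × (-0.312925) = 0.234694 substitutions/site.

0.23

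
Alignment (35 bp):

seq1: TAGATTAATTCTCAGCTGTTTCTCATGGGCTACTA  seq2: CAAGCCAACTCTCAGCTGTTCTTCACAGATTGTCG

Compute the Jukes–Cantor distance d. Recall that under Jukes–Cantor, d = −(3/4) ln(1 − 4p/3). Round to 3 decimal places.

The sequences differ at 16 of 35 sites, so p = 16/35 ≈ 0.457143.
d = −(3/4) ln(1 − 4p/3) = −0.75 ln(1 − 0.609524) = −0.75 ln(0.390476)
  = −0.75 × (-0.940389) = 0.705292 substitutions/site.

0.705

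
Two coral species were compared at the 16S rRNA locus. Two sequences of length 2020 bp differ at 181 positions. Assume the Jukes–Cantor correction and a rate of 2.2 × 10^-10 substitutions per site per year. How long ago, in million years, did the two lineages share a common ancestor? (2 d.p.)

p = 181/2020 ≈ 0.089604.
d = −(3/4) ln(1 − 4p/3) = −0.75 ln(1 − 0.119472) = −0.75 ln(0.880528)
  = −0.75 × (-0.127234) = 0.095426 substitutions/site.
Under a molecular clock d = 2μt, so t = d/(2μ) = 0.095426 / (2 × 2.2 × 10^-10) = 216.88 million years.

216.88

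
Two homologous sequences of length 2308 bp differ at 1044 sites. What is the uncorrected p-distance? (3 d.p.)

0.452

p = 1044/2308 = 0.452339… ≈ 0.452 (to 3 d.p.).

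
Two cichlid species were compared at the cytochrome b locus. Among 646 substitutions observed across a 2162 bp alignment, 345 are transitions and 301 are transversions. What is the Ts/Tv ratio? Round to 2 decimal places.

R = 345/301 = 1.146179… ≈ 1.15 (to 2 d.p.).

1.15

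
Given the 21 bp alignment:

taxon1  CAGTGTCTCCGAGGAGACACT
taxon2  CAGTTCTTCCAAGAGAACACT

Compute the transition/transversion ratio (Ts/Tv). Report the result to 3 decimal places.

6.000

Transitions are A↔G and C↔T; transversions are all other mismatches.
Transitions: 6. Transversions: 1.
R = 6/1 = 6.000.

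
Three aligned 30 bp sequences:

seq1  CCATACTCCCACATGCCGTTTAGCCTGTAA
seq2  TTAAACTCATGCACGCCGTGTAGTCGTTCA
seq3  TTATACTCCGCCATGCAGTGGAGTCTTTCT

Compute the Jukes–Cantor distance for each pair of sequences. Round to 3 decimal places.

d(seq1,seq2) = 0.572, d(seq1,seq3) = 0.503, d(seq2,seq3) = 0.383

seq1–seq2: 12/30 sites differ → p = 0.4, d = −0.75 ln(1 − 0.533333) = 0.571605 ≈ 0.572.
seq1–seq3: 11/30 sites differ → p ≈ 0.366667, d = −0.75 ln(1 − 0.488889) = 0.503376 ≈ 0.503.
seq2–seq3: 9/30 sites differ → p = 0.3, d = −0.75 ln(1 − 0.4) = 0.383119 ≈ 0.383.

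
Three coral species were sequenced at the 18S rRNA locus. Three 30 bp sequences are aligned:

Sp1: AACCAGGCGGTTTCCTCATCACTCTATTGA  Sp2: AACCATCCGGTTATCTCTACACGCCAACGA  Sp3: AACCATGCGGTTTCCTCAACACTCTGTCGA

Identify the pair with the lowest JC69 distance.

Sp1–Sp2: 10/30 differ, p = 0.333, d = 0.441.
Sp1–Sp3: 4/30 differ, p = 0.133, d = 0.147.
Sp2–Sp3: 8/30 differ, p = 0.267, d = 0.330.
The smallest distance is between Sp1 and Sp3.

Sp1 and Sp3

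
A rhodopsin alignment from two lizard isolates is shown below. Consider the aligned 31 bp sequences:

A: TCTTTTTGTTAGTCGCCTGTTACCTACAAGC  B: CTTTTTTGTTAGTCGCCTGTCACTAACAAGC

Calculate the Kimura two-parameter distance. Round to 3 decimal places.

0.188

Of 31 sites, 4 differences are transitions and 1 are transversions, so P = 4/31 ≈ 0.129032 and Q = 1/31 ≈ 0.032258.
Under the Kimura two-parameter model, d = −½ ln(1 − 2P − Q) − ¼ ln(1 − 2Q).
1 − 2P − Q = 0.709678, giving −½ ln(0.709678) = 0.171472.
1 − 2Q = 0.935484, giving −¼ ln(0.935484) = 0.016673.
d = 0.171472 + 0.016673 = 0.188145.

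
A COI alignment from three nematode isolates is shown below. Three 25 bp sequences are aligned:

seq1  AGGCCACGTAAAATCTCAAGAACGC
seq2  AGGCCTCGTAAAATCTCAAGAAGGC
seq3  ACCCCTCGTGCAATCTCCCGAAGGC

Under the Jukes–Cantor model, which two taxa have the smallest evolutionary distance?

seq1 and seq2

seq1–seq2: 2/25 differ, p = 0.080, d = 0.085.
seq1–seq3: 8/25 differ, p = 0.320, d = 0.417.
seq2–seq3: 6/25 differ, p = 0.240, d = 0.289.
The smallest distance is between seq1 and seq2.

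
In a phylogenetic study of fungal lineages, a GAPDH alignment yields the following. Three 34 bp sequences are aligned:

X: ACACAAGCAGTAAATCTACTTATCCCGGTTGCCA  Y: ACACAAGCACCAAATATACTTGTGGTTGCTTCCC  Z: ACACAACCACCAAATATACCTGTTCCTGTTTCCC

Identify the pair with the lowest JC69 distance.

Y and Z

X–Y: 11/34 differ, p = 0.324, d = 0.423.
X–Z: 10/34 differ, p = 0.294, d = 0.373.
Y–Z: 6/34 differ, p = 0.176, d = 0.201.
The smallest distance is between Y and Z.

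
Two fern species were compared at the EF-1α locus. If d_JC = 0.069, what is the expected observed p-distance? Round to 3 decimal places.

p = (3/4)(1 − e^(−4d/3)) = 0.75 × (1 − e^(-0.092)) = 0.75 × (1 − 0.912105) = 0.065921.

0.066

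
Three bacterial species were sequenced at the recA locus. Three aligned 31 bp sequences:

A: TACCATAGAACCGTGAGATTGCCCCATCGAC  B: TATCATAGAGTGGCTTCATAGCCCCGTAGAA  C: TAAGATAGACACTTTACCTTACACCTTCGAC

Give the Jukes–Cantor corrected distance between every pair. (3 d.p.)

d(A,B) = 0.544, d(A,C) = 0.481, d(B,C) = 0.777

A–B: 12/31 sites differ → p ≈ 0.387097, d = −0.75 ln(1 − 0.516129) = 0.544453 ≈ 0.544.
A–C: 11/31 sites differ → p ≈ 0.354839, d = −0.75 ln(1 − 0.473119) = 0.480585 ≈ 0.481.
B–C: 15/31 sites differ → p ≈ 0.483871, d = −0.75 ln(1 − 0.645161) = 0.777068 ≈ 0.777.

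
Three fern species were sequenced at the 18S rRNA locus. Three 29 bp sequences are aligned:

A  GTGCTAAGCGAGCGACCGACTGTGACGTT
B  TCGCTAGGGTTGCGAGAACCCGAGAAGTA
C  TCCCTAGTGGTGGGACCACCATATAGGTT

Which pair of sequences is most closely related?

B and C

A–B: 14/29 differ, p = 0.483, d = 0.774.
A–C: 15/29 differ, p = 0.517, d = 0.878.
B–C: 11/29 differ, p = 0.379, d = 0.529.
The smallest distance is between B and C.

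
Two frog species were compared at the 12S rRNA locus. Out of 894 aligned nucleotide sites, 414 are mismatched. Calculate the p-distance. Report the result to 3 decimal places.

0.463

p = 414/894 = 0.463087… ≈ 0.463 (to 3 d.p.).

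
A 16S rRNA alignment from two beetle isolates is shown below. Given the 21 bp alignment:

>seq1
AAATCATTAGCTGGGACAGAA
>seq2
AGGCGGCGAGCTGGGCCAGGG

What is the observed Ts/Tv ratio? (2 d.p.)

2.33

Transitions are A↔G and C↔T; transversions are all other mismatches.
Transitions: 7. Transversions: 3.
R = 7/3 = 2.333333… ≈ 2.33 (to 2 d.p.).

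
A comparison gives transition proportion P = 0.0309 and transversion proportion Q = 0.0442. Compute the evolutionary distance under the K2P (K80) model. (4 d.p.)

0.0792

Under the Kimura two-parameter model, d = −½ ln(1 − 2P − Q) − ¼ ln(1 − 2Q).
1 − 2P − Q = 0.894, giving −½ ln(0.894) = 0.056025.
1 − 2Q = 0.9116, giving −¼ ln(0.9116) = 0.023138.
d = 0.056025 + 0.023138 = 0.079163.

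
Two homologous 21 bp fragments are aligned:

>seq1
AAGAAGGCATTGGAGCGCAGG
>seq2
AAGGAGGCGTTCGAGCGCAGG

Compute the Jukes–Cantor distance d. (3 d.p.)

The sequences differ at 3 of 21 sites (4, 9, 12), so p = 3/21 ≈ 0.142857.
d = −(3/4) ln(1 − 4p/3) = −0.75 ln(1 − 0.190476) = −0.75 ln(0.809524)
  = −0.75 × (-0.211309) = 0.158482 substitutions/site.

0.158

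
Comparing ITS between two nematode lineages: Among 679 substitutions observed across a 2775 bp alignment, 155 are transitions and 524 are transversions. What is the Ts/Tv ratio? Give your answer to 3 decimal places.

R = 155/524 = 0.295801… ≈ 0.296 (to 3 d.p.).

0.296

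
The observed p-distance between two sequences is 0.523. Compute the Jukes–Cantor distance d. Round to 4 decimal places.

d = −(3/4) ln(1 − 4p/3) = −0.75 ln(1 − 0.697333) = −0.75 ln(0.302667)
  = −0.75 × (-1.195122) = 0.896342 substitutions/site.

0.8963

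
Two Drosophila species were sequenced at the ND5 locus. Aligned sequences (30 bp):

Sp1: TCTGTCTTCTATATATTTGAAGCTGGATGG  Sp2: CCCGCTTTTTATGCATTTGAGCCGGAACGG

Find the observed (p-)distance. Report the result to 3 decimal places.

0.400

The sequences differ at 12 of 30 positions.
p = 12/30 = 0.400.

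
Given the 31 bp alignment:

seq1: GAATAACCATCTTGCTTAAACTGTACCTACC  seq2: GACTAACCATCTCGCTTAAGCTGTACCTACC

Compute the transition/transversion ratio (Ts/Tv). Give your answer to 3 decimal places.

Transitions are A↔G and C↔T; transversions are all other mismatches.
Transitions: 2. Transversions: 1.
R = 2/1 = 2.000.

2.000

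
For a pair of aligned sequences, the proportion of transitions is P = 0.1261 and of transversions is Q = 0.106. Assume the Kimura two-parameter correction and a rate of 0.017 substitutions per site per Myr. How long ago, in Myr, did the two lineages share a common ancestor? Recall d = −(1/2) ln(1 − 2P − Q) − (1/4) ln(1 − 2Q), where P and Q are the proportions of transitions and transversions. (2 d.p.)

8.27

Under the Kimura two-parameter model, d = −½ ln(1 − 2P − Q) − ¼ ln(1 − 2Q).
1 − 2P − Q = 0.6418, giving −½ ln(0.6418) = 0.221739.
1 − 2Q = 0.788, giving −¼ ln(0.788) = 0.059564.
d = 0.221739 + 0.059564 = 0.281303.
Under a molecular clock d = 2μt, so t = d/(2μ) = 0.281303 / (2 × 0.017) = 8.27 Myr.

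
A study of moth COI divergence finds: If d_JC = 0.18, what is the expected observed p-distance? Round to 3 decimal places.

p = (3/4)(1 − e^(−4d/3)) = 0.75 × (1 − e^(-0.24)) = 0.75 × (1 − 0.786628) = 0.160029.

0.160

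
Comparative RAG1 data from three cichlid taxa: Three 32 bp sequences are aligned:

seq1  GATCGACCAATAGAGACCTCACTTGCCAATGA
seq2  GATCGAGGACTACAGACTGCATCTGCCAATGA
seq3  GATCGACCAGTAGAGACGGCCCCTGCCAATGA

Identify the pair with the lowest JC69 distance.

seq1 and seq3

seq1–seq2: 8/32 differ, p = 0.250, d = 0.304.
seq1–seq3: 5/32 differ, p = 0.156, d = 0.175.
seq2–seq3: 7/32 differ, p = 0.219, d = 0.259.
The smallest distance is between seq1 and seq3.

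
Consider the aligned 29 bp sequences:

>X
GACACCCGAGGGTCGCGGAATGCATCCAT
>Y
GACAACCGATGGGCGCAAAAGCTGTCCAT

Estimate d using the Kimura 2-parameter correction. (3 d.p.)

Of 29 sites, 4 differences are transitions and 5 are transversions, so P = 4/29 ≈ 0.137931 and Q = 5/29 ≈ 0.172414.
Under the Kimura two-parameter model, d = −½ ln(1 − 2P − Q) − ¼ ln(1 − 2Q).
1 − 2P − Q = 0.551724, giving −½ ln(0.551724) = 0.297354.
1 − 2Q = 0.655172, giving −¼ ln(0.655172) = 0.105714.
d = 0.297354 + 0.105714 = 0.403068.

0.403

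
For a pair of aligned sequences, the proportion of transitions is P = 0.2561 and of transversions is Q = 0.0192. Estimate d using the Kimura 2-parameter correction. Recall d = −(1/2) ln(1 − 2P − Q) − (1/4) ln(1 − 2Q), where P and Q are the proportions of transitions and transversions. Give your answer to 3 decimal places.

Under the Kimura two-parameter model, d = −½ ln(1 − 2P − Q) − ¼ ln(1 − 2Q).
1 − 2P − Q = 0.4686, giving −½ ln(0.4686) = 0.379003.
1 − 2Q = 0.9616, giving −¼ ln(0.9616) = 0.009789.
d = 0.379003 + 0.009789 = 0.388792.

0.389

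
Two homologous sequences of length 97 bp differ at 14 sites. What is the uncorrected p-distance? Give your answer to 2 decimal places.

p = 14/97 = 0.144329… ≈ 0.14 (to 2 d.p.).

0.14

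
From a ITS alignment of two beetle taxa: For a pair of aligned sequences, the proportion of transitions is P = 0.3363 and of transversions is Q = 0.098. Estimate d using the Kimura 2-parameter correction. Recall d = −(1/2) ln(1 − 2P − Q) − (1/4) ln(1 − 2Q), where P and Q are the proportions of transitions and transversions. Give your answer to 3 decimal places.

Under the Kimura two-parameter model, d = −½ ln(1 − 2P − Q) − ¼ ln(1 − 2Q).
1 − 2P − Q = 0.2294, giving −½ ln(0.2294) = 0.736144.
1 − 2Q = 0.804, giving −¼ ln(0.804) = 0.054539.
d = 0.736144 + 0.054539 = 0.790683.

0.791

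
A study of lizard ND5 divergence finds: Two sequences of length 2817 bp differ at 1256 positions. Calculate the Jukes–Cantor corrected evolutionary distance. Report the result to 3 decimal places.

0.677

p = 1256/2817 ≈ 0.445864.
d = −(3/4) ln(1 − 4p/3) = −0.75 ln(1 − 0.594485) = −0.75 ln(0.405515)
  = −0.75 × (-0.902597) = 0.676948 substitutions/site.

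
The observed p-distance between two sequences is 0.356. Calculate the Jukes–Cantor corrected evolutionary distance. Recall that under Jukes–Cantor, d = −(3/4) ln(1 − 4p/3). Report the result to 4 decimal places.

0.4828

d = −(3/4) ln(1 − 4p/3) = −0.75 ln(1 − 0.474667) = −0.75 ln(0.525333)
  = −0.75 × (-0.643723) = 0.482792 substitutions/site.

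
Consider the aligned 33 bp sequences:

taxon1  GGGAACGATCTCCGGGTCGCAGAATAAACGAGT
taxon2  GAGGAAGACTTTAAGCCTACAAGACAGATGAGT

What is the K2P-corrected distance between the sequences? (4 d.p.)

Of 33 sites, 14 differences are transitions and 3 are transversions, so P = 14/33 ≈ 0.424242 and Q = 3/33 ≈ 0.090909.
Under the Kimura two-parameter model, d = −½ ln(1 − 2P − Q) − ¼ ln(1 − 2Q).
1 − 2P − Q = 0.060607, giving −½ ln(0.060607) = 1.401672.
1 − 2Q = 0.818182, giving −¼ ln(0.818182) = 0.050168.
d = 1.401672 + 0.050168 = 1.451840.

1.4518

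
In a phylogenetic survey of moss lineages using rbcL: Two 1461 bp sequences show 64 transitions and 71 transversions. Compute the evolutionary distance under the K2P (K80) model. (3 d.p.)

0.099

P = 64/1461 ≈ 0.043806 and Q = 71/1461 ≈ 0.048597.
Under the Kimura two-parameter model, d = −½ ln(1 − 2P − Q) − ¼ ln(1 − 2Q).
1 − 2P − Q = 0.863791, giving −½ ln(0.863791) = 0.073212.
1 − 2Q = 0.902806, giving −¼ ln(0.902806) = 0.025562.
d = 0.073212 + 0.025562 = 0.098774.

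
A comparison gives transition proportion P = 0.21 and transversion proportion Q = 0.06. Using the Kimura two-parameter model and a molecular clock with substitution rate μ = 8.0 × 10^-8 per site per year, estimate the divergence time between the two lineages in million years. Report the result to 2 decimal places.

2.24

Under the Kimura two-parameter model, d = −½ ln(1 − 2P − Q) − ¼ ln(1 − 2Q).
1 − 2P − Q = 0.52, giving −½ ln(0.52) = 0.326963.
1 − 2Q = 0.88, giving −¼ ln(0.88) = 0.031958.
d = 0.326963 + 0.031958 = 0.358921.
Under a molecular clock d = 2μt, so t = d/(2μ) = 0.358921 / (2 × 8.0 × 10^-8) = 2.24 million years.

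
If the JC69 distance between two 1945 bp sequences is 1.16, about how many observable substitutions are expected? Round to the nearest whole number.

1148

Invert JC69: p = (3/4)(1 − e^(−4d/3)) = 0.75 × (1 − e^(-1.546667)) = 0.75 × (1 − 0.212957) = 0.590282.
Expected differing sites = pL ≈ 0.590282 × 1945 = 1148.09849 ≈ 1148.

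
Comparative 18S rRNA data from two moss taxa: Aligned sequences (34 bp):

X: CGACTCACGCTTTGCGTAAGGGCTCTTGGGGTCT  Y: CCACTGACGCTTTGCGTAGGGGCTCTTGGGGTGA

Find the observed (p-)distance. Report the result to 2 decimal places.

0.15

The sequences differ at 5 of 34 positions (sites 2, 6, 19, 33, 34).
p = 5/34 = 0.147058… ≈ 0.15 (to 2 d.p.).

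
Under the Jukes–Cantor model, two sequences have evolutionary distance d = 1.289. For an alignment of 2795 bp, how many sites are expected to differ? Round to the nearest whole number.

1720

Invert JC69: p = (3/4)(1 − e^(−4d/3)) = 0.75 × (1 − e^(-1.718667)) = 0.75 × (1 − 0.179305) = 0.615521.
Expected differing sites = pL ≈ 0.615521 × 2795 = 1720.381195 ≈ 1720.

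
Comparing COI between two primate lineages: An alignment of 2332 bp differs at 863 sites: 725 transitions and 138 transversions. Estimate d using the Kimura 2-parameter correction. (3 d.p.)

0.603

P = 725/2332 ≈ 0.310892 and Q = 138/2332 ≈ 0.059177.
Under the Kimura two-parameter model, d = −½ ln(1 − 2P − Q) − ¼ ln(1 − 2Q).
1 − 2P − Q = 0.319039, giving −½ ln(0.319039) = 0.571221.
1 − 2Q = 0.881646, giving −¼ ln(0.881646) = 0.031491.
d = 0.571221 + 0.031491 = 0.602712.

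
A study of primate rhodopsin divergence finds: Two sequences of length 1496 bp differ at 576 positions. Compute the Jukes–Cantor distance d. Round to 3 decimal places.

p = 576/1496 ≈ 0.385027.
d = −(3/4) ln(1 − 4p/3) = −0.75 ln(1 − 0.513369) = −0.75 ln(0.486631)
  = −0.75 × (-0.720249) = 0.540187 substitutions/site.

0.540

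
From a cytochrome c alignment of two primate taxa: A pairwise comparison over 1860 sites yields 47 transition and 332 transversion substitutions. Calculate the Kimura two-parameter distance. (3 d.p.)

0.240

P = 47/1860 ≈ 0.025269 and Q = 332/1860 ≈ 0.178495.
Under the Kimura two-parameter model, d = −½ ln(1 − 2P − Q) − ¼ ln(1 − 2Q).
1 − 2P − Q = 0.770967, giving −½ ln(0.770967) = 0.130055.
1 − 2Q = 0.64301, giving −¼ ln(0.64301) = 0.110399.
d = 0.130055 + 0.110399 = 0.240454.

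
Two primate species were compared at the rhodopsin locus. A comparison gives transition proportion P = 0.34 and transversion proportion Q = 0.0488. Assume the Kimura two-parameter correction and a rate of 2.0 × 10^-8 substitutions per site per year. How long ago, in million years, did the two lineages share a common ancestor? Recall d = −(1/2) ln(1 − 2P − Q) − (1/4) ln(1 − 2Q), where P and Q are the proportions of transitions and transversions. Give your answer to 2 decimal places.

Under the Kimura two-parameter model, d = −½ ln(1 − 2P − Q) − ¼ ln(1 − 2Q).
1 − 2P − Q = 0.2712, giving −½ ln(0.2712) = 0.652449.
1 − 2Q = 0.9024, giving −¼ ln(0.9024) = 0.025674.
d = 0.652449 + 0.025674 = 0.678123.
Under a molecular clock d = 2μt, so t = d/(2μ) = 0.678123 / (2 × 2.0 × 10^-8) = 16.95 million years.

16.95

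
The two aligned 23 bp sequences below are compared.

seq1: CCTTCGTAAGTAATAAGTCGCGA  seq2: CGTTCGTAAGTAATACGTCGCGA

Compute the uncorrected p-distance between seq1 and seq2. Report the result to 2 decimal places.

0.09

The sequences differ at 2 of 23 positions (sites 2, 16).
p = 2/23 = 0.086956… ≈ 0.09 (to 2 d.p.).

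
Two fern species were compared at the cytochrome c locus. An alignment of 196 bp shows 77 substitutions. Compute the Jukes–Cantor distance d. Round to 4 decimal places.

0.5565

p = 77/196 ≈ 0.392857.
d = −(3/4) ln(1 − 4p/3) = −0.75 ln(1 − 0.523809) = −0.75 ln(0.476191)
  = −0.75 × (-0.741936) = 0.556452 substitutions/site.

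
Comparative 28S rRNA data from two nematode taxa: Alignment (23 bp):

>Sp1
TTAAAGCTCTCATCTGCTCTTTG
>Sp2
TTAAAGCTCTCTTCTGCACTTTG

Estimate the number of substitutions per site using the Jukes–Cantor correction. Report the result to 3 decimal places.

0.092

The sequences differ at 2 of 23 sites (12, 18), so p = 2/23 ≈ 0.086957.
d = −(3/4) ln(1 − 4p/3) = −0.75 ln(1 − 0.115943) = −0.75 ln(0.884057)
  = −0.75 × (-0.123234) = 0.092426 substitutions/site.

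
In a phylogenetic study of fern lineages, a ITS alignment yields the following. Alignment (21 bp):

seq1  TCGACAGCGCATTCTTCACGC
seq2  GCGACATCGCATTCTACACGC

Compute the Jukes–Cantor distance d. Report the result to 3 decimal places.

0.158

The sequences differ at 3 of 21 sites (1, 7, 16), so p = 3/21 ≈ 0.142857.
d = −(3/4) ln(1 − 4p/3) = −0.75 ln(1 − 0.190476) = −0.75 ln(0.809524)
  = −0.75 × (-0.211309) = 0.158482 substitutions/site.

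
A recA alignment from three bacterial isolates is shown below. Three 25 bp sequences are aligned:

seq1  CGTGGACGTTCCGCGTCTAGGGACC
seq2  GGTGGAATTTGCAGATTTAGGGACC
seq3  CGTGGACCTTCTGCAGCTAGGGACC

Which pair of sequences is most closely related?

seq1 and seq3

seq1–seq2: 8/25 differ, p = 0.320, d = 0.417.
seq1–seq3: 4/25 differ, p = 0.160, d = 0.180.
seq2–seq3: 9/25 differ, p = 0.360, d = 0.490.
The smallest distance is between seq1 and seq3.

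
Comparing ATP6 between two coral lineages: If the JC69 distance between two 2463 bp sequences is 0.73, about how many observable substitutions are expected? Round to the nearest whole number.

Invert JC69: p = (3/4)(1 − e^(−4d/3)) = 0.75 × (1 − e^(-0.973333)) = 0.75 × (1 − 0.377822) = 0.466634.
Expected differing sites = pL ≈ 0.466634 × 2463 = 1149.319542 ≈ 1149.

1149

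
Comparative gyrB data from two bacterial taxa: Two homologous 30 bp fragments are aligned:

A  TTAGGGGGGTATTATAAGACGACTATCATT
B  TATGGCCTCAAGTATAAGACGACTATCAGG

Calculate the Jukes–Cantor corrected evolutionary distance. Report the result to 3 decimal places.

The sequences differ at 10 of 30 sites (2, 3, 6, 7, 8, 9, 10, 12, 29, 30), so p = 10/30 ≈ 0.333333.
d = −(3/4) ln(1 − 4p/3) = −0.75 ln(1 − 0.444444) = −0.75 ln(0.555556)
  = −0.75 × (-0.587786) = 0.440840 substitutions/site.

0.441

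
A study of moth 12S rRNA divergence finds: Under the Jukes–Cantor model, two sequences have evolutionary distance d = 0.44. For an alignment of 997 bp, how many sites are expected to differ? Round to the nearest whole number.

Invert JC69: p = (3/4)(1 − e^(−4d/3)) = 0.75 × (1 − e^(-0.586667)) = 0.75 × (1 − 0.556178) = 0.332867.
Expected differing sites = pL ≈ 0.332867 × 997 = 331.868399 ≈ 332.

332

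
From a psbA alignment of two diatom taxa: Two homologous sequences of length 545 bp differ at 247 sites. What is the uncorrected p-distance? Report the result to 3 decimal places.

0.453

p = 247/545 = 0.453211… ≈ 0.453 (to 3 d.p.).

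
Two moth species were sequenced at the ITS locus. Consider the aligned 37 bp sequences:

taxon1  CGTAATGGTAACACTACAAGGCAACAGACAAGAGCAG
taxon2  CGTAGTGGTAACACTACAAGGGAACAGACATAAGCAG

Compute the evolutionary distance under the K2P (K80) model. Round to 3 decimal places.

Of 37 sites, 2 differences are transitions and 2 are transversions, so P = 2/37 ≈ 0.054054 and Q = 2/37 ≈ 0.054054.
Under the Kimura two-parameter model, d = −½ ln(1 − 2P − Q) − ¼ ln(1 − 2Q).
1 − 2P − Q = 0.837838, giving −½ ln(0.837838) = 0.088465.
1 − 2Q = 0.891892, giving −¼ ln(0.891892) = 0.028603.
d = 0.088465 + 0.028603 = 0.117068.

0.117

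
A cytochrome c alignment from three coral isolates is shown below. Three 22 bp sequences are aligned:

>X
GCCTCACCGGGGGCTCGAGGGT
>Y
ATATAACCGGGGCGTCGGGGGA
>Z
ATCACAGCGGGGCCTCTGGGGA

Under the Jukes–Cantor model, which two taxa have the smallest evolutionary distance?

X–Y: 8/22 differ, p = 0.364, d = 0.497.
X–Z: 8/22 differ, p = 0.364, d = 0.497.
Y–Z: 6/22 differ, p = 0.273, d = 0.339.
The smallest distance is between Y and Z.

Y and Z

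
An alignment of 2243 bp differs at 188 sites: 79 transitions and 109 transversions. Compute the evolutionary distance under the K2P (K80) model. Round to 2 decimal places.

0.09

P = 79/2243 ≈ 0.035221 and Q = 109/2243 ≈ 0.048596.
Under the Kimura two-parameter model, d = −½ ln(1 − 2P − Q) − ¼ ln(1 − 2Q).
1 − 2P − Q = 0.880962, giving −½ ln(0.880962) = 0.063370.
1 − 2Q = 0.902808, giving −¼ ln(0.902808) = 0.025561.
d = 0.063370 + 0.025561 = 0.088931.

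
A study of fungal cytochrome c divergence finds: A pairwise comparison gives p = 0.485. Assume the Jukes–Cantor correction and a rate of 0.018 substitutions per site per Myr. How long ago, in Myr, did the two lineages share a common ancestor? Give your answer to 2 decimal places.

d = −(3/4) ln(1 − 4p/3) = −0.75 ln(1 − 0.646667) = −0.75 ln(0.353333)
  = −0.75 × (-1.040344) = 0.780258 substitutions/site.
Under a molecular clock d = 2μt, so t = d/(2μ) = 0.780258 / (2 × 0.018) = 21.67 Myr.

21.67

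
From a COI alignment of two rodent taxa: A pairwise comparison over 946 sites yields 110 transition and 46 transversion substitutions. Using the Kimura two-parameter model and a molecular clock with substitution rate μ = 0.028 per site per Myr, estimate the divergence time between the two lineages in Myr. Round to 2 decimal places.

3.40

P = 110/946 ≈ 0.116279 and Q = 46/946 ≈ 0.048626.
Under the Kimura two-parameter model, d = −½ ln(1 − 2P − Q) − ¼ ln(1 − 2Q).
1 − 2P − Q = 0.718816, giving −½ ln(0.718816) = 0.165075.
1 − 2Q = 0.902748, giving −¼ ln(0.902748) = 0.025578.
d = 0.165075 + 0.025578 = 0.190653.
Under a molecular clock d = 2μt, so t = d/(2μ) = 0.190653 / (2 × 0.028) = 3.40 Myr.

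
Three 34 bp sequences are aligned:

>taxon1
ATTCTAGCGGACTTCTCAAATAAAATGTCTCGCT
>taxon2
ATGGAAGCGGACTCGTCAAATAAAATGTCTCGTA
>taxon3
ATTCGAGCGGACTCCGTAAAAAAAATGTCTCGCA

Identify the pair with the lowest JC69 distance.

taxon1 and taxon3

taxon1–taxon2: 7/34 differ, p = 0.206, d = 0.241.
taxon1–taxon3: 6/34 differ, p = 0.176, d = 0.201.
taxon2–taxon3: 8/34 differ, p = 0.235, d = 0.282.
The smallest distance is between taxon1 and taxon3.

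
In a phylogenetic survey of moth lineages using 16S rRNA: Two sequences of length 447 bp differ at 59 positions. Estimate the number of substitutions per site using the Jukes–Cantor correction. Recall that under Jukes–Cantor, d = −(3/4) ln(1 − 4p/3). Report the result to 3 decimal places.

p = 59/447 ≈ 0.131991.
d = −(3/4) ln(1 − 4p/3) = −0.75 ln(1 − 0.175988) = −0.75 ln(0.824012)
  = −0.75 × (-0.193570) = 0.145178 substitutions/site.

0.145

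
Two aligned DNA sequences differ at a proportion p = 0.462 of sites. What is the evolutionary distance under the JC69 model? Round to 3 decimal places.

d = −(3/4) ln(1 − 4p/3) = −0.75 ln(1 − 0.616) = −0.75 ln(0.384)
  = −0.75 × (-0.957113) = 0.717835 substitutions/site.

0.718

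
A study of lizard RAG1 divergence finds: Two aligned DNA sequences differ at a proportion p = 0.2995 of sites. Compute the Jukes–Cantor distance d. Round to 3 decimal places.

d = −(3/4) ln(1 − 4p/3) = −0.75 ln(1 − 0.399333) = −0.75 ln(0.600667)
  = −0.75 × (-0.509715) = 0.382286 substitutions/site.

0.382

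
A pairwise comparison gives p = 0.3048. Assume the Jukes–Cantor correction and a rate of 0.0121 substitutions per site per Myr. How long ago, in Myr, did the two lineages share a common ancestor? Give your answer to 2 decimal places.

d = −(3/4) ln(1 − 4p/3) = −0.75 ln(1 − 0.4064) = −0.75 ln(0.5936)
  = −0.75 × (-0.521550) = 0.391163 substitutions/site.
Under a molecular clock d = 2μt, so t = d/(2μ) = 0.391163 / (2 × 0.0121) = 16.16 Myr.

16.16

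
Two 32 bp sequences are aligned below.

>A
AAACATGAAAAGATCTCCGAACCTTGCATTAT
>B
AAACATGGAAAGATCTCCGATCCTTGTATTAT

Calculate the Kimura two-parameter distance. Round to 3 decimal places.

0.101

Of 32 sites, 2 differences are transitions and 1 are transversions, so P = 2/32 = 0.0625 and Q = 1/32 = 0.03125.
Under the Kimura two-parameter model, d = −½ ln(1 − 2P − Q) − ¼ ln(1 − 2Q).
1 − 2P − Q = 0.84375, giving −½ ln(0.84375) = 0.084950.
1 − 2Q = 0.9375, giving −¼ ln(0.9375) = 0.016135.
d = 0.084950 + 0.016135 = 0.101085.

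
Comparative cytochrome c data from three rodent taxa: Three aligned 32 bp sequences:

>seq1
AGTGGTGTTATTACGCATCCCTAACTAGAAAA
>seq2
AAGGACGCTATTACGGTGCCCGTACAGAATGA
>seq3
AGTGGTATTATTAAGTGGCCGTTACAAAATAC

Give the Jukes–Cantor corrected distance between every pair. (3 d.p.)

d(seq1,seq2) = 0.736, d(seq1,seq3) = 0.460, d(seq2,seq3) = 0.657

seq1–seq2: 15/32 sites differ → p = 0.46875, d = −0.75 ln(1 − 0.625) = 0.735622 ≈ 0.736.
seq1–seq3: 11/32 sites differ → p = 0.34375, d = −0.75 ln(1 − 0.458333) = 0.459828 ≈ 0.460.
seq2–seq3: 14/32 sites differ → p = 0.4375, d = −0.75 ln(1 − 0.583333) = 0.656601 ≈ 0.657.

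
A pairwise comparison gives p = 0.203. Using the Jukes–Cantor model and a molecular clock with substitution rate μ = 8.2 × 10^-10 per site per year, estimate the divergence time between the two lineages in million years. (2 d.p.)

144.34

d = −(3/4) ln(1 − 4p/3) = −0.75 ln(1 − 0.270667) = −0.75 ln(0.729333)
  = −0.75 × (-0.315625) = 0.236719 substitutions/site.
Under a molecular clock d = 2μt, so t = d/(2μ) = 0.236719 / (2 × 8.2 × 10^-10) = 144.34 million years.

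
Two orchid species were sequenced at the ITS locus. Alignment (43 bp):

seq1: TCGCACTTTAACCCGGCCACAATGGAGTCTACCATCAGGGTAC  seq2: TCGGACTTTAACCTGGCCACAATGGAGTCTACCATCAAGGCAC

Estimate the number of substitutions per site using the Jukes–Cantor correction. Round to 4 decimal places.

0.0993

The sequences differ at 4 of 43 sites (4, 14, 38, 41), so p = 4/43 ≈ 0.093023.
d = −(3/4) ln(1 − 4p/3) = −0.75 ln(1 − 0.124031) = −0.75 ln(0.875969)
  = −0.75 × (-0.132425) = 0.099319 substitutions/site.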